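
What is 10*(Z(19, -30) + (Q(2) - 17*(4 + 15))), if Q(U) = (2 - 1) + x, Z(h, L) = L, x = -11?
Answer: -3630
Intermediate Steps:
Q(U) = -10 (Q(U) = (2 - 1) - 11 = 1 - 11 = -10)
10*(Z(19, -30) + (Q(2) - 17*(4 + 15))) = 10*(-30 + (-10 - 17*(4 + 15))) = 10*(-30 + (-10 - 17*19)) = 10*(-30 + (-10 - 1*323)) = 10*(-30 + (-10 - 323)) = 10*(-30 - 333) = 10*(-363) = -3630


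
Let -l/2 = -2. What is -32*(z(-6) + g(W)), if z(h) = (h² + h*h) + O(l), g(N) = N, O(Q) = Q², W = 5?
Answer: -2976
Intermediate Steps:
l = 4 (l = -2*(-2) = 4)
z(h) = 16 + 2*h² (z(h) = (h² + h*h) + 4² = (h² + h²) + 16 = 2*h² + 16 = 16 + 2*h²)
-32*(z(-6) + g(W)) = -32*((16 + 2*(-6)²) + 5) = -32*((16 + 2*36) + 5) = -32*((16 + 72) + 5) = -32*(88 + 5) = -32*93 = -2976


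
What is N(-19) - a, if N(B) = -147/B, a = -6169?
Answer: 117358/19 ≈ 6176.7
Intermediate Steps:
N(-19) - a = -147/(-19) - 1*(-6169) = -147*(-1/19) + 6169 = 147/19 + 6169 = 117358/19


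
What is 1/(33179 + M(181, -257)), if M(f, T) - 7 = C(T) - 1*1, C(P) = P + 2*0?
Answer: 1/32928 ≈ 3.0369e-5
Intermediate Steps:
C(P) = P (C(P) = P + 0 = P)
M(f, T) = 6 + T (M(f, T) = 7 + (T - 1*1) = 7 + (T - 1) = 7 + (-1 + T) = 6 + T)
1/(33179 + M(181, -257)) = 1/(33179 + (6 - 257)) = 1/(33179 - 251) = 1/32928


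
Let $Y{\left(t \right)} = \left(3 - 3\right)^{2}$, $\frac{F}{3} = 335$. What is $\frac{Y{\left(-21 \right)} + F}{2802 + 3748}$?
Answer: $\frac{201}{1310} \approx 0.15344$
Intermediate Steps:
$F = 1005$ ($F = 3 \cdot 335 = 1005$)
$Y{\left(t \right)} = 0$ ($Y{\left(t \right)} = 0^{2} = 0$)
$\frac{Y{\left(-21 \right)} + F}{2802 + 3748} = \frac{0 + 1005}{2802 + 3748} = \frac{1005}{6550} = 1005 \cdot \frac{1}{6550} = \frac{201}{1310}$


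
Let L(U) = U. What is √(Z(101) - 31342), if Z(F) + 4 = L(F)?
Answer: I*√31245 ≈ 176.76*I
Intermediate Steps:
Z(F) = -4 + F
√(Z(101) - 31342) = √((-4 + 101) - 31342) = √(97 - 31342) = √(-31245) = I*√31245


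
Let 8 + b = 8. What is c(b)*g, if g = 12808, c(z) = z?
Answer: 0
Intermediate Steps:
b = 0 (b = -8 + 8 = 0)
c(b)*g = 0*12808 = 0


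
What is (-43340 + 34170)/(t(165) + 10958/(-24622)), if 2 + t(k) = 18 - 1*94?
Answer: 112891870/965737 ≈ 116.90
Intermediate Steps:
t(k) = -78 (t(k) = -2 + (18 - 1*94) = -2 + (18 - 94) = -2 - 76 = -78)
(-43340 + 34170)/(t(165) + 10958/(-24622)) = (-43340 + 34170)/(-78 + 10958/(-24622)) = -9170/(-78 + 10958*(-1/24622)) = -9170/(-78 - 5479/12311) = -9170/(-965737/12311) = -9170*(-12311/965737) = 112891870/965737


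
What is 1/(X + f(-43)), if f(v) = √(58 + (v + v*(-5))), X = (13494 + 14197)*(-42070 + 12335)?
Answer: -164678377/135594839256770599 - √230/677974196283852995 ≈ -1.2145e-9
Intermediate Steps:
X = -823391885 (X = 27691*(-29735) = -823391885)
f(v) = √(58 - 4*v) (f(v) = √(58 + (v - 5*v)) = √(58 - 4*v))
1/(X + f(-43)) = 1/(-823391885 + √(58 - 4*(-43))) = 1/(-823391885 + √(58 + 172)) = 1/(-823391885 + √230)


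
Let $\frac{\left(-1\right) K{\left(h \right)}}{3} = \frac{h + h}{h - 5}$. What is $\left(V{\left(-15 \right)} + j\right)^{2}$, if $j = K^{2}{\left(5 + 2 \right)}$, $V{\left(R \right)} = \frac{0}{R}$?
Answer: $194481$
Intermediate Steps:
$V{\left(R \right)} = 0$
$K{\left(h \right)} = - \frac{6 h}{-5 + h}$ ($K{\left(h \right)} = - 3 \frac{h + h}{h - 5} = - 3 \frac{2 h}{-5 + h} = - \frac{6 h}{-5 + h}$)
$j = 441$ ($j = \left(- \frac{6 \left(5 + 2\right)}{-5 + \left(5 + 2\right)}\right)^{2} = \left(\left(-6\right) 7 \frac{1}{-5 + 7}\right)^{2} = \left(\left(-6\right) 7 \cdot \frac{1}{2}\right)^{2} = \left(-21\right)^{2} = 441$)
$\left(V{\left(-15 \right)} + j\right)^{2} = \left(0 + 441\right)^{2} = 441^{2} = 194481$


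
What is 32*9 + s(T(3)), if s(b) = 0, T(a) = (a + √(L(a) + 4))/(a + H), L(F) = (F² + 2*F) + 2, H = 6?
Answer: 288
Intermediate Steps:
L(F) = 2 + F² + 2*F
T(a) = (a + √(6 + a² + 2*a))/(6 + a) (T(a) = (a + √((2 + a² + 2*a) + 4))/(a + 6) = (a + √(6 + a² + 2*a))/(6 + a))
32*9 + s(T(3)) = 32*9 + 0 = 288 + 0 = 288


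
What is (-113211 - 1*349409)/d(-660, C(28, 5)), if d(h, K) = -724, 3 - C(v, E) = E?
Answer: 115655/181 ≈ 638.98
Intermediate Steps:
C(v, E) = 3 - E
(-113211 - 1*349409)/d(-660, C(28, 5)) = (-113211 - 1*349409)/(-724) = (-113211 - 349409)*(-1/724) = -462620*(-1/724) = 115655/181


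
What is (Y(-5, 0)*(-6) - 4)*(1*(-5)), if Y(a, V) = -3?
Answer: -70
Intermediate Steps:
(Y(-5, 0)*(-6) - 4)*(1*(-5)) = (-3*(-6) - 4)*(1*(-5)) = (18 - 4)*(-5) = 14*(-5) = -70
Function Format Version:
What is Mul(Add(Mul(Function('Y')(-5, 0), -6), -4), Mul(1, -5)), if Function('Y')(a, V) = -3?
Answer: -70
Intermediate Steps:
Mul(Add(Mul(Function('Y')(-5, 0), -6), -4), Mul(1, -5)) = Mul(Add(Mul(-3, -6), -4), Mul(1, -5)) = Mul(Add(18, -4), -5) = Mul(14, -5) = -70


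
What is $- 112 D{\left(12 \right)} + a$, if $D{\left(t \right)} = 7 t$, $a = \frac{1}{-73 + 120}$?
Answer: $- \frac{442175}{47} \approx -9408.0$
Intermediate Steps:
$a = \frac{1}{47} \approx 0.021277$
$- 112 D{\left(12 \right)} + a = - 112 \cdot 7 \cdot 12 + \frac{1}{47} = \left(-112\right) 84 + \frac{1}{47} = -9408 + \frac{1}{47} = - \frac{442175}{47}$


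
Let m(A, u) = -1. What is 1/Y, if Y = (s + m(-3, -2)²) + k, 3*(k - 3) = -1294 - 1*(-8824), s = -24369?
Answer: -1/21855 ≈ -4.5756e-5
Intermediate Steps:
k = 2513 (k = 3 + (-1294 - 1*(-8824))/3 = 3 + (-1294 + 8824)/3 = 3 + (⅓)*7530 = 3 + 2510 = 2513)
Y = -21855 (Y = (-24369 + (-1)²) + 2513 = (-24369 + 1) + 2513 = -24368 + 2513 = -21855)
1/Y = 1/(-21855) = -1/21855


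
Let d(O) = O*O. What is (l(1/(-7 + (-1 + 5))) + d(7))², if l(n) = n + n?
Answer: 21025/9 ≈ 2336.1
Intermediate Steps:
l(n) = 2*n
d(O) = O²
(l(1/(-7 + (-1 + 5))) + d(7))² = (2/(-7 + (-1 + 5)) + 7²)² = (2/(-7 + 4) + 49)² = (2/(-3) + 49)² = (2*(-⅓) + 49)² = (-⅔ + 49)² = (145/3)² = 21025/9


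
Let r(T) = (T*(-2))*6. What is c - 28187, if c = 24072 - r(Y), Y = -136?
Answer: -5747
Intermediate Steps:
r(T) = -12*T (r(T) = -2*T*6 = -12*T)
c = 22440 (c = 24072 - (-12)*(-136) = 24072 - 1*1632 = 24072 - 1632 = 22440)
c - 28187 = 22440 - 28187 = -5747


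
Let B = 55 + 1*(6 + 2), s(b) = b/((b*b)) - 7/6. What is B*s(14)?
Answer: -69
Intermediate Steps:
s(b) = -7/6 + 1/b (s(b) = b/(b²) - 7*⅙ = b/b² - 7/6 = 1/b - 7/6 = -7/6 + 1/b)
B = 63 (B = 55 + 1*8 = 55 + 8 = 63)
B*s(14) = 63*(-7/6 + 1/14) = 63*(-23/21) = -69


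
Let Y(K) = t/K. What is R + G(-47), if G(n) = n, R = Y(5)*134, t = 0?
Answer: -47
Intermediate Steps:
Y(K) = 0 (Y(K) = 0/K = 0)
R = 0 (R = 0*134 = 0)
R + G(-47) = 0 - 47 = -47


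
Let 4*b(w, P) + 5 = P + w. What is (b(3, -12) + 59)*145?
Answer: 16095/2 ≈ 8047.5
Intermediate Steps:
b(w, P) = -5/4 + P/4 + w/4 (b(w, P) = -5/4 + (P + w)/4 = -5/4 + (P/4 + w/4) = -5/4 + P/4 + w/4)
(b(3, -12) + 59)*145 = ((-5/4 + (¼)*(-12) + (¼)*3) + 59)*145 = ((-5/4 - 3 + ¾) + 59)*145 = (-7/2 + 59)*145 = (111/2)*145 = 16095/2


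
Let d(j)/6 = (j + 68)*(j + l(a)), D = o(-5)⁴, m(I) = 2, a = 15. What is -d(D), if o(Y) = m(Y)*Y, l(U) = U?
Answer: -604986120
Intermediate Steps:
o(Y) = 2*Y
D = 10000 (D = (2*(-5))⁴ = (-10)⁴ = 10000)
d(j) = 6*(15 + j)*(68 + j) (d(j) = 6*((j + 68)*(j + 15)) = 6*((68 + j)*(15 + j)) = 6*((15 + j)*(68 + j)) = 6*(15 + j)*(68 + j))
-d(D) = -(6120 + 6*10000² + 498*10000) = -(6120 + 6*100000000 + 4980000) = -(6120 + 600000000 + 4980000) = -1*604986120 = -604986120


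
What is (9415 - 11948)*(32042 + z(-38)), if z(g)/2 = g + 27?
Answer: -81106660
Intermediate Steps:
z(g) = 54 + 2*g (z(g) = 2*(g + 27) = 2*(27 + g) = 54 + 2*g)
(9415 - 11948)*(32042 + z(-38)) = (9415 - 11948)*(32042 + (54 + 2*(-38))) = -2533*(32042 + (54 - 76)) = -2533*(32042 - 22) = -2533*32020 = -81106660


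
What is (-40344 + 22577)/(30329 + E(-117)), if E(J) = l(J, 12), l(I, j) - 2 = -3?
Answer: -17767/30328 ≈ -0.58583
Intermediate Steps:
l(I, j) = -1 (l(I, j) = 2 - 3 = -1)
E(J) = -1
(-40344 + 22577)/(30329 + E(-117)) = (-40344 + 22577)/(30329 - 1) = -17767/30328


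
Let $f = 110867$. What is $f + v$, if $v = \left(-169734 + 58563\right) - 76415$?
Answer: $-76719$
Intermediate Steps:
$v = -187586$ ($v = -111171 - 76415 = -187586$)
$f + v = 110867 - 187586 = -76719$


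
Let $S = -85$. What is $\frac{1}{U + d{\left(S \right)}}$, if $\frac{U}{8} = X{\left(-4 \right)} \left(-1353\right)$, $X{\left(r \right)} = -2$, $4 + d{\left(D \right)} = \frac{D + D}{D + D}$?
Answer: $\frac{1}{21645} \approx 4.62 \cdot 10^{-5}$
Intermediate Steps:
$d{\left(D \right)} = -3$ ($d{\left(D \right)} = -4 + \frac{D + D}{D + D} = -4 + \frac{2 D}{2 D} = -4 + 2 D \frac{1}{2 D} = -4 + 1 = -3$)
$U = 21648$ ($U = 8 \left(\left(-2\right) \left(-1353\right)\right) = 8 \cdot 2706 = 21648$)
$\frac{1}{U + d{\left(S \right)}} = \frac{1}{21648 - 3} = \frac{1}{21645}$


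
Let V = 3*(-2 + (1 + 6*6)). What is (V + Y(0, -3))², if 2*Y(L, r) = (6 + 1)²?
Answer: 67081/4 ≈ 16770.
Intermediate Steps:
Y(L, r) = 49/2 (Y(L, r) = (6 + 1)²/2 = (½)*7² = (½)*49 = 49/2)
V = 105 (V = 3*(-2 + (1 + 36)) = 3*(-2 + 37) = 3*35 = 105)
(V + Y(0, -3))² = (105 + 49/2)² = (259/2)² = 67081/4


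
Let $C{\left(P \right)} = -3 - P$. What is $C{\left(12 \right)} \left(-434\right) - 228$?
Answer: $6282$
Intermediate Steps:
$C{\left(12 \right)} \left(-434\right) - 228 = \left(-3 - 12\right) \left(-434\right) - 228 = \left(-15\right) \left(-434\right) - 228 = 6510 - 228 = 6282$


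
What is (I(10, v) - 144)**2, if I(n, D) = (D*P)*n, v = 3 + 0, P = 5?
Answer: 36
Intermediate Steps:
v = 3
I(n, D) = 5*D*n (I(n, D) = (D*5)*n = (5*D)*n = 5*D*n)
(I(10, v) - 144)**2 = (5*3*10 - 144)**2 = (150 - 144)**2 = 6**2 = 36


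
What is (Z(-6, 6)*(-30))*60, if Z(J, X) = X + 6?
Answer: -21600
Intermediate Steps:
Z(J, X) = 6 + X
(Z(-6, 6)*(-30))*60 = ((6 + 6)*(-30))*60 = (12*(-30))*60 = -360*60 = -21600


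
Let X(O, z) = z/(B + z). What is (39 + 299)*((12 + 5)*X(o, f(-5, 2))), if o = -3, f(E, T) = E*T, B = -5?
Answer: 11492/3 ≈ 3830.7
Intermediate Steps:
X(O, z) = z/(-5 + z)
(39 + 299)*((12 + 5)*X(o, f(-5, 2))) = (39 + 299)*((12 + 5)*((-5*2)/(-5 - 5*2))) = 338*(17*(-10/(-5 - 10))) = 338*(17*(-10/(-15))) = 338*(17*(-10*(-1/15))) = 338*(17*(⅔)) = 338*(34/3) = 11492/3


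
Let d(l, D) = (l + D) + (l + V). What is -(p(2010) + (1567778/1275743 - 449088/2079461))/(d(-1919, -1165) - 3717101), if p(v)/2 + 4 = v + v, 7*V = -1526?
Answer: 10655220589292005/4937395502935441203 ≈ 0.0021581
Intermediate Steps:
V = -218 (V = (⅐)*(-1526) = -218)
p(v) = -8 + 4*v (p(v) = -8 + 2*(v + v) = -8 + 2*(2*v) = -8 + 4*v)
d(l, D) = -218 + D + 2*l (d(l, D) = (l + D) + (l - 218) = (D + l) + (-218 + l) = -218 + D + 2*l)
-(p(2010) + (1567778/1275743 - 449088/2079461))/(d(-1919, -1165) - 3717101) = -((-8 + 4*2010) + (1567778/1275743 - 449088/2079461))/((-218 - 1165 + 2*(-1919)) - 3717101) = -((-8 + 8040) + (1567778*(1/1275743) - 449088*1/2079461))/((-218 - 1165 - 3838) - 3717101) = -(8032 + (1567778/1275743 - 449088/2079461))/(-5221 - 3717101) = -(8032 + 2687212335274/2652857814523)/(-3722322) = -21310441178584010*(-1)/(2652857814523*3722322) = -1*(-10655220589292005/4937395502935441203) = 10655220589292005/4937395502935441203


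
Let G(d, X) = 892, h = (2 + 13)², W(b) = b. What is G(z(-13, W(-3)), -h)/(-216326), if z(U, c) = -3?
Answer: -446/108163 ≈ -0.0041234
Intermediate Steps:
h = 225 (h = 15² = 225)
G(z(-13, W(-3)), -h)/(-216326) = 892/(-216326) = 892*(-1/216326) = -446/108163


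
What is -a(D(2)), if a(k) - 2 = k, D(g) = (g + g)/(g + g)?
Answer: -3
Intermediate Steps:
D(g) = 1 (D(g) = (2*g)/((2*g)) = (2*g)*(1/(2*g)) = 1)
a(k) = 2 + k
-a(D(2)) = -(2 + 1) = -1*3 = -3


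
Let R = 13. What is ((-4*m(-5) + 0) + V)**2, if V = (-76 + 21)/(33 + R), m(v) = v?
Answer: 748225/2116 ≈ 353.60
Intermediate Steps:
V = -55/46 (V = (-76 + 21)/(33 + 13) = -55/46 ≈ -1.1957)
((-4*m(-5) + 0) + V)**2 = ((-4*(-5) + 0) - 55/46)**2 = ((20 + 0) - 55/46)**2 = (20 - 55/46)**2 = (865/46)**2 = 748225/2116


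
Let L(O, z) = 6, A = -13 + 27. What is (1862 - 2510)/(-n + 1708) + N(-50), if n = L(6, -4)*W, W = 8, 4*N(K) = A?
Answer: 2581/830 ≈ 3.1096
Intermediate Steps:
A = 14
N(K) = 7/2 (N(K) = (¼)*14 = 7/2)
n = 48 (n = 6*8 = 48)
(1862 - 2510)/(-n + 1708) + N(-50) = (1862 - 2510)/(-1*48 + 1708) + 7/2 = -648/(-48 + 1708) + 7/2 = -648/1660 + 7/2 = -648*1/1660 + 7/2 = -162/415 + 7/2 = 2581/830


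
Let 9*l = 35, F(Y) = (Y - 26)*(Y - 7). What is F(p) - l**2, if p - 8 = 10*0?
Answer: -2683/81 ≈ -33.123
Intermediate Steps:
p = 8 (p = 8 + 10*0 = 8 + 0 = 8)
F(Y) = (-26 + Y)*(-7 + Y)
l = 35/9 (l = (1/9)*35 = 35/9 ≈ 3.8889)
F(p) - l**2 = (182 + 8**2 - 33*8) - (35/9)**2 = (182 + 64 - 264) - 1*1225/81 = -18 - 1225/81 = -2683/81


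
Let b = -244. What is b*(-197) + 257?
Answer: 48325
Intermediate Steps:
b*(-197) + 257 = -244*(-197) + 257 = 48068 + 257 = 48325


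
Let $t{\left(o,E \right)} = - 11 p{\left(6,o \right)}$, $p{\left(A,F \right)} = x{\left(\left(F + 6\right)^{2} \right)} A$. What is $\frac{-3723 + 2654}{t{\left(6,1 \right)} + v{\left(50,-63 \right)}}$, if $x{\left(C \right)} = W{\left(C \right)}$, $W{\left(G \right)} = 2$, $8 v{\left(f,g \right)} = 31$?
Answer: $\frac{8552}{1025} \approx 8.3434$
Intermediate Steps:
$v{\left(f,g \right)} = \frac{31}{8}$ ($v{\left(f,g \right)} = \frac{1}{8} \cdot 31 = \frac{31}{8}$)
$x{\left(C \right)} = 2$
$p{\left(A,F \right)} = 2 A$
$t{\left(o,E \right)} = -132$ ($t{\left(o,E \right)} = - 11 \cdot 2 \cdot 6 = \left(-11\right) 12 = -132$)
$\frac{-3723 + 2654}{t{\left(6,1 \right)} + v{\left(50,-63 \right)}} = \frac{-3723 + 2654}{-132 + \frac{31}{8}} = - \frac{1069}{- \frac{1025}{8}} = \left(-1069\right) \left(- \frac{8}{1025}\right) = \frac{8552}{1025}$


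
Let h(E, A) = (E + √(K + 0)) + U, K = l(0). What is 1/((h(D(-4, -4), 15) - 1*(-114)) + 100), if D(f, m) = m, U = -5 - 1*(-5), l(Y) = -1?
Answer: 210/44101 - I/44101 ≈ 0.0047618 - 2.2675e-5*I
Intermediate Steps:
U = 0 (U = -5 + 5 = 0)
K = -1
h(E, A) = I + E (h(E, A) = (E + √(-1 + 0)) + 0 = (E + √(-1)) + 0 = (E + I) + 0 = (I + E) + 0 = I + E)
1/((h(D(-4, -4), 15) - 1*(-114)) + 100) = 1/(((I - 4) - 1*(-114)) + 100) = 1/(((-4 + I) + 114) + 100) = 1/((110 + I) + 100) = 1/(210 + I) = (210 - I)/44101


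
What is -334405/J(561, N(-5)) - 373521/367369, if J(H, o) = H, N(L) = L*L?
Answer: -123059575726/206094009 ≈ -597.10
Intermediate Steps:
N(L) = L**2
-334405/J(561, N(-5)) - 373521/367369 = -334405/561 - 373521/367369 = -123059575726/206094009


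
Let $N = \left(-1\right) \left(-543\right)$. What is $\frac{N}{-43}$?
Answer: $- \frac{543}{43} \approx -12.628$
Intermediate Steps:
$N = 543$
$\frac{N}{-43} = \frac{1}{-43} \cdot 543 = \left(- \frac{1}{43}\right) 543 = - \frac{543}{43}$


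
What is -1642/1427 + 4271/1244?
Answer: 4052069/1775188 ≈ 2.2826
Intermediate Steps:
-1642/1427 + 4271/1244 = 4052069/1775188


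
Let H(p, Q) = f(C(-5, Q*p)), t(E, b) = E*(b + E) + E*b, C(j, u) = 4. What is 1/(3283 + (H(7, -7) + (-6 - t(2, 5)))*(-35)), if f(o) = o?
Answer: 1/4193 ≈ 0.00023849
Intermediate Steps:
t(E, b) = E*b + E*(E + b) (t(E, b) = E*(E + b) + E*b = E*b + E*(E + b))
H(p, Q) = 4
1/(3283 + (H(7, -7) + (-6 - t(2, 5)))*(-35)) = 1/(3283 + (4 + (-6 - 2*(2 + 2*5)))*(-35)) = 1/(3283 + (4 + (-6 - 2*(2 + 10)))*(-35)) = 1/(3283 + (4 + (-6 - 2*12))*(-35)) = 1/(3283 + (4 + (-6 - 1*24))*(-35)) = 1/(3283 + (4 + (-6 - 24))*(-35)) = 1/(3283 + (4 - 30)*(-35)) = 1/(3283 - 26*(-35)) = 1/(3283 + 910) = 1/4193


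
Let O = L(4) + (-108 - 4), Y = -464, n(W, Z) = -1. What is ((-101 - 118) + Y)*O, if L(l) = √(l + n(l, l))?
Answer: 76496 - 683*√3 ≈ 75313.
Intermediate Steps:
L(l) = √(-1 + l) (L(l) = √(l - 1) = √(-1 + l))
O = -112 + √3 (O = √(-1 + 4) + (-108 - 4) = √3 - 112 = -112 + √3 ≈ -110.27)
((-101 - 118) + Y)*O = ((-101 - 118) - 464)*(-112 + √3) = (-219 - 464)*(-112 + √3) = -683*(-112 + √3) = 76496 - 683*√3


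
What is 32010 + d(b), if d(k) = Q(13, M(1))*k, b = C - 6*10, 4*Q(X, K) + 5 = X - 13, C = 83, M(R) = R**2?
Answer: 127925/4 ≈ 31981.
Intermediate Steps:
Q(X, K) = -9/2 + X/4 (Q(X, K) = -5/4 + (X - 13)/4 = -5/4 + (-13 + X)/4 = -5/4 + (-13/4 + X/4) = -9/2 + X/4)
b = 23 (b = 83 - 6*10 = 83 - 60 = 23)
d(k) = -5*k/4 (d(k) = (-9/2 + (1/4)*13)*k = (-9/2 + 13/4)*k = -5*k/4)
32010 + d(b) = 32010 - 5/4*23 = 32010 - 115/4 = 127925/4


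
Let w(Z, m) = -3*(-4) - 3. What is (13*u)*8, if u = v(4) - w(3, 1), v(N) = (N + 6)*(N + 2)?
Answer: 5304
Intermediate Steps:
w(Z, m) = 9 (w(Z, m) = 12 - 3 = 9)
v(N) = (2 + N)*(6 + N) (v(N) = (6 + N)*(2 + N) = (2 + N)*(6 + N))
u = 51 (u = (12 + 4² + 8*4) - 1*9 = (12 + 16 + 32) - 9 = 60 - 9 = 51)
(13*u)*8 = (13*51)*8 = 663*8 = 5304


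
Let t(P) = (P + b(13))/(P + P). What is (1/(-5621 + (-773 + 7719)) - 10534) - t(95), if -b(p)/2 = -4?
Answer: -530414157/50350 ≈ -10535.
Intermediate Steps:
b(p) = 8 (b(p) = -2*(-4) = 8)
t(P) = (8 + P)/(2*P) (t(P) = (P + 8)/(P + P) = (8 + P)/((2*P)) = (8 + P)*(1/(2*P)) = (8 + P)/(2*P))
(1/(-5621 + (-773 + 7719)) - 10534) - t(95) = (1/(-5621 + (-773 + 7719)) - 10534) - (8 + 95)/(2*95) = (1/(-5621 + 6946) - 10534) - 103/(2*95) = (1/1325 - 10534) - 1*103/190 = (1/1325 - 10534) - 103/190 = -13957549/1325 - 103/190 = -530414157/50350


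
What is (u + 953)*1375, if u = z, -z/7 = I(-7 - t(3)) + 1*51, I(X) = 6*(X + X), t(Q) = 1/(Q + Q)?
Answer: 1647250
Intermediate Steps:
t(Q) = 1/(2*Q)
I(X) = 12*X (I(X) = 6*(2*X) = 12*X)
z = 245 (z = -7*(12*(-7 - 1/(2*3)) + 1*51) = -7*(12*(-7 - 1/(2*3)) + 51) = -7*(12*(-7 - 1*⅙) + 51) = -7*(12*(-7 - ⅙) + 51) = -7*(12*(-43/6) + 51) = -7*(-86 + 51) = -7*(-35) = 245)
u = 245
(u + 953)*1375 = (245 + 953)*1375 = 1198*1375 = 1647250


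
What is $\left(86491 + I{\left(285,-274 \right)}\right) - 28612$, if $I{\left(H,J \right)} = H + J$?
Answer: $57890$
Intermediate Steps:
$\left(86491 + I{\left(285,-274 \right)}\right) - 28612 = \left(86491 + \left(285 - 274\right)\right) - 28612 = \left(86491 + 11\right) - 28612 = 86502 - 28612 = 57890$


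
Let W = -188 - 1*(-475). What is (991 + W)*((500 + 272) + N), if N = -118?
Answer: 835812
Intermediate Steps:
W = 287 (W = -188 + 475 = 287)
(991 + W)*((500 + 272) + N) = (991 + 287)*((500 + 272) - 118) = 1278*(772 - 118) = 1278*654 = 835812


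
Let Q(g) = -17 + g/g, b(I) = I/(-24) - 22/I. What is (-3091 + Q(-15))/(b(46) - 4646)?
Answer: 65964/98689 ≈ 0.66840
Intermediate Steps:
b(I) = -22/I - I/24 (b(I) = I*(-1/24) - 22/I = -I/24 - 22/I = -22/I - I/24)
Q(g) = -16 (Q(g) = -17 + 1 = -16)
(-3091 + Q(-15))/(b(46) - 4646) = (-3091 - 16)/((-22/46 - 1/24*46) - 4646) = -3107/((-22*1/46 - 23/12) - 4646) = -3107/((-11/23 - 23/12) - 4646) = -3107/(-661/276 - 4646) = -3107/(-1282957/276) = -3107*(-276/1282957) = 65964/98689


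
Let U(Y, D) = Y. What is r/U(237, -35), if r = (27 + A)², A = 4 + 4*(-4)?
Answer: 75/79 ≈ 0.94937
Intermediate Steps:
A = -12 (A = 4 - 16 = -12)
r = 225 (r = (27 - 12)² = 15² = 225)
r/U(237, -35) = 225/237 = 225*(1/237) = 75/79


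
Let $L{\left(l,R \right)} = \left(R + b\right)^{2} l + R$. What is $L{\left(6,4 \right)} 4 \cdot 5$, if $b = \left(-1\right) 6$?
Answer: $560$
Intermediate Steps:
$b = -6$
$L{\left(l,R \right)} = R + l \left(-6 + R\right)^{2}$ ($L{\left(l,R \right)} = \left(R - 6\right)^{2} l + R = \left(-6 + R\right)^{2} l + R = l \left(-6 + R\right)^{2} + R = R + l \left(-6 + R\right)^{2}$)
$L{\left(6,4 \right)} 4 \cdot 5 = \left(4 + 6 \left(-6 + 4\right)^{2}\right) 4 \cdot 5 = \left(4 + 6 \left(-2\right)^{2}\right) 4 \cdot 5 = \left(4 + 6 \cdot 4\right) 4 \cdot 5 = \left(4 + 24\right) 4 \cdot 5 = 28 \cdot 4 \cdot 5 = 112 \cdot 5 = 560$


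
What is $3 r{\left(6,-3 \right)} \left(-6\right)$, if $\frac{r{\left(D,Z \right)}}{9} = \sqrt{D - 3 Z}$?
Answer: $- 162 \sqrt{15} \approx -627.42$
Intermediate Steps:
$r{\left(D,Z \right)} = 9 \sqrt{D - 3 Z}$
$3 r{\left(6,-3 \right)} \left(-6\right) = 3 \cdot 9 \sqrt{6 - -9} \left(-6\right) = 3 \cdot 9 \sqrt{6 + 9} \left(-6\right) = 3 \cdot 9 \sqrt{15} \left(-6\right) = 27 \sqrt{15} \left(-6\right) = - 162 \sqrt{15}$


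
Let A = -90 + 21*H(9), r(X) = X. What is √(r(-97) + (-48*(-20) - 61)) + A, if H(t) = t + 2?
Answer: 141 + √802 ≈ 169.32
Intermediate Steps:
H(t) = 2 + t
A = 141 (A = -90 + 21*(2 + 9) = -90 + 21*11 = -90 + 231 = 141)
√(r(-97) + (-48*(-20) - 61)) + A = √(-97 + (-48*(-20) - 61)) + 141 = √(-97 + (960 - 61)) + 141 = √(-97 + 899) + 141 = √802 + 141 = 141 + √802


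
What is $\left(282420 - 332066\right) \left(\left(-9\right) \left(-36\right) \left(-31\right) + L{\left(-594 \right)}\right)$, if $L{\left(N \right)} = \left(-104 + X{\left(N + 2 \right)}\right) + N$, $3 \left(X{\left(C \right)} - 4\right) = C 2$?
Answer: $\frac{1658077108}{3} \approx 5.5269 \cdot 10^{8}$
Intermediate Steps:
$X{\left(C \right)} = 4 + \frac{2 C}{3}$ ($X{\left(C \right)} = 4 + \frac{C 2}{3} = 4 + \frac{2 C}{3}$)
$L{\left(N \right)} = - \frac{296}{3} + \frac{5 N}{3}$ ($L{\left(N \right)} = \left(-104 + \left(4 + \frac{2 \left(N + 2\right)}{3}\right)\right) + N = \left(-104 + \left(4 + \frac{2 \left(2 + N\right)}{3}\right)\right) + N = \left(-104 + \left(4 + \left(\frac{4}{3} + \frac{2 N}{3}\right)\right)\right) + N = \left(-104 + \left(\frac{16}{3} + \frac{2 N}{3}\right)\right) + N = \left(- \frac{296}{3} + \frac{2 N}{3}\right) + N = - \frac{296}{3} + \frac{5 N}{3}$)
$\left(282420 - 332066\right) \left(\left(-9\right) \left(-36\right) \left(-31\right) + L{\left(-594 \right)}\right) = \left(282420 - 332066\right) \left(\left(-9\right) \left(-36\right) \left(-31\right) + \left(- \frac{296}{3} + \frac{5}{3} \left(-594\right)\right)\right) = - 49646 \left(324 \left(-31\right) - \frac{3266}{3}\right) = - 49646 \left(-10044 - \frac{3266}{3}\right) = \left(-49646\right) \left(- \frac{33398}{3}\right) = \frac{1658077108}{3}$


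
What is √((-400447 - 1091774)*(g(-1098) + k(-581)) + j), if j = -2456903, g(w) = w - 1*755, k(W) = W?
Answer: √3629609011 ≈ 60246.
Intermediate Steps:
g(w) = -755 + w (g(w) = w - 755 = -755 + w)
√((-400447 - 1091774)*(g(-1098) + k(-581)) + j) = √((-400447 - 1091774)*((-755 - 1098) - 581) - 2456903) = √(-1492221*(-1853 - 581) - 2456903) = √(-1492221*(-2434) - 2456903) = √(3632065914 - 2456903) = √3629609011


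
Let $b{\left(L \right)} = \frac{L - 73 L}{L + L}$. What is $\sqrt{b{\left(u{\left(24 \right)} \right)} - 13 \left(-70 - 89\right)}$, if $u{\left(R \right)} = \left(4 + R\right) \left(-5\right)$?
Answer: $\sqrt{2031} \approx 45.067$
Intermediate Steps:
$u{\left(R \right)} = -20 - 5 R$
$b{\left(L \right)} = -36$ ($b{\left(L \right)} = \frac{\left(-72\right) L}{2 L} = - 72 L \frac{1}{2 L} = -36$)
$\sqrt{b{\left(u{\left(24 \right)} \right)} - 13 \left(-70 - 89\right)} = \sqrt{-36 - 13 \left(-70 - 89\right)} = \sqrt{-36 - -2067} = \sqrt{-36 + 2067} = \sqrt{2031}$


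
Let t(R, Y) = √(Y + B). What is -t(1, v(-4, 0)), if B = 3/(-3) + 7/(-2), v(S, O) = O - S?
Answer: -I*√2/2 ≈ -0.70711*I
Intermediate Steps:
B = -9/2 (B = 3*(-⅓) + 7*(-½) = -1 - 7/2 = -9/2 ≈ -4.5000)
t(R, Y) = √(-9/2 + Y) (t(R, Y) = √(Y - 9/2) = √(-9/2 + Y))
-t(1, v(-4, 0)) = -√(-18 + 4*(0 - 1*(-4)))/2 = -√(-18 + 4*(0 + 4))/2 = -√(-18 + 4*4)/2 = -√(-18 + 16)/2 = -√(-2)/2 = -I*√2/2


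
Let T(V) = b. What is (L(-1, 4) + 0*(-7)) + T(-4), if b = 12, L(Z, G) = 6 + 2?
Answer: 20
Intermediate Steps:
L(Z, G) = 8
T(V) = 12
(L(-1, 4) + 0*(-7)) + T(-4) = (8 + 0*(-7)) + 12 = (8 + 0) + 12 = 8 + 12 = 20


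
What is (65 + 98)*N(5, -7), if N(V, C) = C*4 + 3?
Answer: -4075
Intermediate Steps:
N(V, C) = 3 + 4*C (N(V, C) = 4*C + 3 = 3 + 4*C)
(65 + 98)*N(5, -7) = (65 + 98)*(3 + 4*(-7)) = 163*(3 - 28) = 163*(-25) = -4075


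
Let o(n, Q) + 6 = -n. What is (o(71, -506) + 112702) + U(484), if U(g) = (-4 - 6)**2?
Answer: 112725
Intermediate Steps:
U(g) = 100 (U(g) = (-10)**2 = 100)
o(n, Q) = -6 - n
(o(71, -506) + 112702) + U(484) = ((-6 - 1*71) + 112702) + 100 = ((-6 - 71) + 112702) + 100 = (-77 + 112702) + 100 = 112625 + 100 = 112725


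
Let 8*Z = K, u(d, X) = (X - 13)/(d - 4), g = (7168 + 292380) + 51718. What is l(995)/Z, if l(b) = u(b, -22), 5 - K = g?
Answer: 280/348099651 ≈ 8.0437e-7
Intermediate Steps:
g = 351266 (g = 299548 + 51718 = 351266)
u(d, X) = (-13 + X)/(-4 + d)
K = -351261 (K = 5 - 1*351266 = 5 - 351266 = -351261)
Z = -351261/8 (Z = (1/8)*(-351261) = -351261/8 ≈ -43908.)
l(b) = -35/(-4 + b) (l(b) = (-13 - 22)/(-4 + b) = -35/(-4 + b))
l(995)/Z = (-35/(-4 + 995))/(-351261/8) = -35/991*(-8/351261) = 280/348099651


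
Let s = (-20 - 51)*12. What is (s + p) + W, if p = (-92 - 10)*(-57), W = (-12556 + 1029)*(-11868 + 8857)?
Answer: 34712759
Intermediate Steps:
W = 34707797 (W = -11527*(-3011) = 34707797)
s = -852 (s = -71*12 = -852)
p = 5814 (p = -102*(-57) = 5814)
(s + p) + W = (-852 + 5814) + 34707797 = 4962 + 34707797 = 34712759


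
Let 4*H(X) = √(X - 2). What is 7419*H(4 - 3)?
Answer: 7419*I/4 ≈ 1854.8*I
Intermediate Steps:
H(X) = √(-2 + X)/4 (H(X) = √(X - 2)/4 = √(-2 + X)/4)
7419*H(4 - 3) = 7419*(√(-2 + (4 - 3))/4) = 7419*(√(-2 + 1)/4) = 7419*(√(-1)/4) = 7419*(I/4) = 7419*I/4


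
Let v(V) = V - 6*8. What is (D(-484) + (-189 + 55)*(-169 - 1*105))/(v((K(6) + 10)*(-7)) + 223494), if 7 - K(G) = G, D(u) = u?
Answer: 36232/223369 ≈ 0.16221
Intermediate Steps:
K(G) = 7 - G
v(V) = -48 + V (v(V) = V - 48 = -48 + V)
(D(-484) + (-189 + 55)*(-169 - 1*105))/(v((K(6) + 10)*(-7)) + 223494) = (-484 + (-189 + 55)*(-169 - 1*105))/((-48 + ((7 - 1*6) + 10)*(-7)) + 223494) = (-484 - 134*(-169 - 105))/((-48 + ((7 - 6) + 10)*(-7)) + 223494) = (-484 - 134*(-274))/((-48 + (1 + 10)*(-7)) + 223494) = (-484 + 36716)/((-48 + 11*(-7)) + 223494) = 36232/((-48 - 77) + 223494) = 36232/(-125 + 223494) = 36232/223369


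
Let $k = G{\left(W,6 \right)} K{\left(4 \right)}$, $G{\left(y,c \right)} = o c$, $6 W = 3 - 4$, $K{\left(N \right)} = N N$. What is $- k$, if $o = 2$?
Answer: $-192$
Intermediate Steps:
$K{\left(N \right)} = N^{2}$
$W = - \frac{1}{6}$ ($W = \frac{3 - 4}{6} = \frac{1}{6} \left(-1\right) = - \frac{1}{6} \approx -0.16667$)
$G{\left(y,c \right)} = 2 c$
$k = 192$ ($k = 2 \cdot 6 \cdot 4^{2} = 12 \cdot 16 = 192$)
$- k = \left(-1\right) 192 = -192$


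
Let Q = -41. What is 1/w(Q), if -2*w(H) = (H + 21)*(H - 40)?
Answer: -1/810 ≈ -0.0012346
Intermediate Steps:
w(H) = -(-40 + H)*(21 + H)/2 (w(H) = -(H + 21)*(H - 40)/2 = -(21 + H)*(-40 + H)/2 = -(-40 + H)*(21 + H)/2)
1/w(Q) = 1/(420 - 1/2*(-41)**2 + (19/2)*(-41)) = 1/(420 - 1/2*1681 - 779/2) = 1/(420 - 1681/2 - 779/2) = 1/(-810) = -1/810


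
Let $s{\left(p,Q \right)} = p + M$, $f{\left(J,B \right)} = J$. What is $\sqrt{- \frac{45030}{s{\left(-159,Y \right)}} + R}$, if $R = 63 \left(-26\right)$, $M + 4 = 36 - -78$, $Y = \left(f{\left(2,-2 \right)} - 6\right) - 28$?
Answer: $\frac{4 i \sqrt{2202}}{7} \approx 26.815 i$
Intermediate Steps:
$Y = -32$ ($Y = \left(2 - 6\right) - 28 = -4 - 28 = -32$)
$M = 110$ ($M = -4 + \left(36 - -78\right) = -4 + \left(36 + 78\right) = -4 + 114 = 110$)
$s{\left(p,Q \right)} = 110 + p$ ($s{\left(p,Q \right)} = p + 110 = 110 + p$)
$R = -1638$
$\sqrt{- \frac{45030}{s{\left(-159,Y \right)}} + R} = \sqrt{- \frac{45030}{110 - 159} - 1638} = \sqrt{- \frac{45030}{-49} - 1638} = \sqrt{\left(-45030\right) \left(- \frac{1}{49}\right) - 1638} = \sqrt{\frac{45030}{49} - 1638} = \sqrt{- \frac{35232}{49}} = \frac{4 i \sqrt{2202}}{7}$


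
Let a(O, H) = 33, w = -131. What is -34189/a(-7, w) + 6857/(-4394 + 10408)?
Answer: -205386365/198462 ≈ -1034.9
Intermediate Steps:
-34189/a(-7, w) + 6857/(-4394 + 10408) = -34189/33 + 6857/(-4394 + 10408) = -34189*1/33 + 6857/6014 = -34189/33 + 6857*(1/6014) = -34189/33 + 6857/6014 = -205386365/198462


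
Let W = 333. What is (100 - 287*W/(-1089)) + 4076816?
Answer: 493317455/121 ≈ 4.0770e+6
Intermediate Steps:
(100 - 287*W/(-1089)) + 4076816 = (100 - 95571/(-1089)) + 4076816 = (100 - 95571*(-1)/1089) + 4076816 = (100 - 287*(-37/121)) + 4076816 = (100 + 10619/121) + 4076816 = 22719/121 + 4076816 = 493317455/121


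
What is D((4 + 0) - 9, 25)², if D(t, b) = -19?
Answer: 361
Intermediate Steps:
D((4 + 0) - 9, 25)² = (-19)² = 361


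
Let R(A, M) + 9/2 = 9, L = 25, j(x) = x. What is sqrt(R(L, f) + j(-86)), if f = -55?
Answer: I*sqrt(326)/2 ≈ 9.0277*I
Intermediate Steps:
R(A, M) = 9/2 (R(A, M) = -9/2 + 9 = 9/2)
sqrt(R(L, f) + j(-86)) = sqrt(9/2 - 86) = sqrt(-163/2) = I*sqrt(326)/2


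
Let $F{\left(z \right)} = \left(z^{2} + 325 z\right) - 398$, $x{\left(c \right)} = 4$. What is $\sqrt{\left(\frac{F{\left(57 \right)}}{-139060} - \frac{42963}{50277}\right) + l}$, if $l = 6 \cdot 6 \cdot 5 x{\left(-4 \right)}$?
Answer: $\frac{\sqrt{244064480817537101265}}{582626635} \approx 26.814$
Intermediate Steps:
$F{\left(z \right)} = -398 + z^{2} + 325 z$
$l = 720$ ($l = 6 \cdot 6 \cdot 5 \cdot 4 = 36 \cdot 5 \cdot 4 = 180 \cdot 4 = 720$)
$\sqrt{\left(\frac{F{\left(57 \right)}}{-139060} - \frac{42963}{50277}\right) + l} = \sqrt{\left(\frac{-398 + 57^{2} + 325 \cdot 57}{-139060} - \frac{42963}{50277}\right) + 720} = \sqrt{\left(\left(-398 + 3249 + 18525\right) \left(- \frac{1}{139060}\right) - \frac{14321}{16759}\right) + 720} = \sqrt{\left(21376 \left(- \frac{1}{139060}\right) - \frac{14321}{16759}\right) + 720} = \sqrt{\left(- \frac{5344}{34765} - \frac{14321}{16759}\right) + 720} = \sqrt{- \frac{587429661}{582626635} + 720} = \sqrt{\frac{418903747539}{582626635}} = \frac{\sqrt{244064480817537101265}}{582626635}$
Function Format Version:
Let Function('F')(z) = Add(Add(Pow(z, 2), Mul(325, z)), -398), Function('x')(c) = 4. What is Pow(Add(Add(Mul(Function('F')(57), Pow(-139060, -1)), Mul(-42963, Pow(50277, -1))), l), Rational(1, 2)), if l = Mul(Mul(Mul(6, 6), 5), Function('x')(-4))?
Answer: Mul(Rational(1, 582626635), Pow(244064480817537101265, Rational(1, 2))) ≈ 26.814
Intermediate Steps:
Function('F')(z) = Add(-398, Pow(z, 2), Mul(325, z))
l = 720 (l = Mul(Mul(Mul(6, 6), 5), 4) = Mul(Mul(36, 5), 4) = Mul(180, 4) = 720)
Pow(Add(Add(Mul(Function('F')(57), Pow(-139060, -1)), Mul(-42963, Pow(50277, -1))), l), Rational(1, 2)) = Pow(Add(Add(Mul(Add(-398, Pow(57, 2), Mul(325, 57)), Pow(-139060, -1)), Mul(-42963, Pow(50277, -1))), 720), Rational(1, 2)) = Pow(Add(Add(Mul(Add(-398, 3249, 18525), Rational(-1, 139060)), Mul(-42963, Rational(1, 50277))), 720), Rational(1, 2)) = Pow(Add(Add(Mul(21376, Rational(-1, 139060)), Rational(-14321, 16759)), 720), Rational(1, 2)) = Pow(Add(Add(Rational(-5344, 34765), Rational(-14321, 16759)), 720), Rational(1, 2)) = Pow(Add(Rational(-587429661, 582626635), 720), Rational(1, 2)) = Pow(Rational(418903747539, 582626635), Rational(1, 2)) = Mul(Rational(1, 582626635), Pow(244064480817537101265, Rational(1, 2)))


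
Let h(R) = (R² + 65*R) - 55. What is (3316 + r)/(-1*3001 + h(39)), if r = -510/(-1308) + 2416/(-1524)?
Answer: 275321041/83058000 ≈ 3.3148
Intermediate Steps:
h(R) = -55 + R² + 65*R
r = -99287/83058 (r = -510*(-1/1308) + 2416*(-1/1524) = 85/218 - 604/381 = -99287/83058 ≈ -1.1954)
(3316 + r)/(-1*3001 + h(39)) = (3316 - 99287/83058)/(-1*3001 + (-55 + 39² + 65*39)) = 275321041/(83058*(-3001 + (-55 + 1521 + 2535))) = 275321041/(83058*(-3001 + 4001)) = (275321041/83058)/1000 = (275321041/83058)*(1/1000) = 275321041/83058000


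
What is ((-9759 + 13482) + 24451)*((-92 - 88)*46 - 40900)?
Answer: -1385597320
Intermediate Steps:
((-9759 + 13482) + 24451)*((-92 - 88)*46 - 40900) = (3723 + 24451)*(-180*46 - 40900) = 28174*(-8280 - 40900) = 28174*(-49180) = -1385597320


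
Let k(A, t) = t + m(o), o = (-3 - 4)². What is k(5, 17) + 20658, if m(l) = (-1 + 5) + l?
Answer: 20728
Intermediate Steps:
o = 49 (o = (-7)² = 49)
m(l) = 4 + l
k(A, t) = 53 + t (k(A, t) = t + (4 + 49) = t + 53 = 53 + t)
k(5, 17) + 20658 = (53 + 17) + 20658 = 70 + 20658 = 20728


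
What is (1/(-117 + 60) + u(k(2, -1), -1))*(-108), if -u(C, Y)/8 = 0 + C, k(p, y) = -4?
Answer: -65628/19 ≈ -3454.1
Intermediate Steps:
u(C, Y) = -8*C (u(C, Y) = -8*(0 + C) = -8*C)
(1/(-117 + 60) + u(k(2, -1), -1))*(-108) = (1/(-117 + 60) - 8*(-4))*(-108) = (1/(-57) + 32)*(-108) = (-1/57 + 32)*(-108) = (1823/57)*(-108) = -65628/19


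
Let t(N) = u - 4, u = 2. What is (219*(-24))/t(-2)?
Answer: 2628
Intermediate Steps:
t(N) = -2 (t(N) = 2 - 4 = -2)
(219*(-24))/t(-2) = (219*(-24))/(-2) = -½*(-5256) = 2628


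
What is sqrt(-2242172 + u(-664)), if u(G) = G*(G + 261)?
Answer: 2*I*sqrt(493645) ≈ 1405.2*I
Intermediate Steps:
u(G) = G*(261 + G)
sqrt(-2242172 + u(-664)) = sqrt(-2242172 - 664*(261 - 664)) = sqrt(-2242172 - 664*(-403)) = sqrt(-2242172 + 267592) = sqrt(-1974580) = 2*I*sqrt(493645)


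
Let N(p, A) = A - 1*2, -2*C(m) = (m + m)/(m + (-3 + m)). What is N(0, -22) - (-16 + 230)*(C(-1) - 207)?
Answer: 221584/5 ≈ 44317.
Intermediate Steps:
C(m) = -m/(-3 + 2*m) (C(m) = -(m + m)/(2*(m + (-3 + m))) = -2*m/(2*(-3 + 2*m)) = -m/(-3 + 2*m))
N(p, A) = -2 + A (N(p, A) = A - 2 = -2 + A)
N(0, -22) - (-16 + 230)*(C(-1) - 207) = (-2 - 22) - (-16 + 230)*(-1*(-1)/(-3 + 2*(-1)) - 207) = -24 - 214*(-1*(-1)/(-3 - 2) - 207) = -24 - 214*(-1*(-1)/(-5) - 207) = -24 - 214*(-1*(-1)*(-⅕) - 207) = -24 - 214*(-⅕ - 207) = -24 - 214*(-1036)/5 = -24 - 1*(-221704/5) = -24 + 221704/5 = 221584/5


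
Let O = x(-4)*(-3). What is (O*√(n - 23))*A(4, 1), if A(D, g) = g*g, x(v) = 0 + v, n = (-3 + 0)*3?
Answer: 48*I*√2 ≈ 67.882*I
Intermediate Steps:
n = -9 (n = -3*3 = -9)
x(v) = v
A(D, g) = g²
O = 12 (O = -4*(-3) = 12)
(O*√(n - 23))*A(4, 1) = (12*√(-9 - 23))*1² = (12*√(-32))*1 = (12*(4*I*√2))*1 = (48*I*√2)*1 = 48*I*√2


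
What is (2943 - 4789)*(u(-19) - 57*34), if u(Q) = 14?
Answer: 3551704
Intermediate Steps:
(2943 - 4789)*(u(-19) - 57*34) = (2943 - 4789)*(14 - 57*34) = -1846*(14 - 1938) = -1846*(-1924) = 3551704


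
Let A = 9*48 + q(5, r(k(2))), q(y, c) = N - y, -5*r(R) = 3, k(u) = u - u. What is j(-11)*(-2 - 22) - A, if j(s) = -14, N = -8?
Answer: -83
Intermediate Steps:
k(u) = 0
r(R) = -⅗ (r(R) = -⅕*3 = -⅗)
q(y, c) = -8 - y
A = 419 (A = 9*48 + (-8 - 1*5) = 432 + (-8 - 5) = 432 - 13 = 419)
j(-11)*(-2 - 22) - A = -14*(-2 - 22) - 1*419 = -14*(-24) - 419 = 336 - 419 = -83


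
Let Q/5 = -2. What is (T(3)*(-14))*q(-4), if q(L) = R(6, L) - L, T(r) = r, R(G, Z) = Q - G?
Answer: 504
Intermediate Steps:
Q = -10 (Q = 5*(-2) = -10)
R(G, Z) = -10 - G
q(L) = -16 - L (q(L) = (-10 - 1*6) - L = (-10 - 6) - L = -16 - L)
(T(3)*(-14))*q(-4) = (3*(-14))*(-16 - 1*(-4)) = -42*(-16 + 4) = -42*(-12) = 504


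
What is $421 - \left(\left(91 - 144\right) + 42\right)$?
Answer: $432$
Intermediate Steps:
$421 - \left(\left(91 - 144\right) + 42\right) = 421 - \left(-53 + 42\right) = 421 - -11 = 421 + 11 = 432$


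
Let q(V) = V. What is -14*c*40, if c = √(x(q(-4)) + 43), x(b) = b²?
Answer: -560*√59 ≈ -4301.4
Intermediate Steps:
c = √59 (c = √((-4)² + 43) = √(16 + 43) = √59 ≈ 7.6811)
-14*c*40 = -14*√59*40 = -560*√59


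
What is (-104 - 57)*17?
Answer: -2737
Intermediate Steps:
(-104 - 57)*17 = -161*17 = -2737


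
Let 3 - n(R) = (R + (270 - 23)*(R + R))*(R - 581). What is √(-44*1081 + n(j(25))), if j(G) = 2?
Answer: √525649 ≈ 725.02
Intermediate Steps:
n(R) = 3 - 495*R*(-581 + R) (n(R) = 3 - (R + (270 - 23)*(R + R))*(R - 581) = 3 - (R + 247*(2*R))*(-581 + R) = 3 - (R + 494*R)*(-581 + R) = 3 - 495*R*(-581 + R))
√(-44*1081 + n(j(25))) = √(-44*1081 + (3 - 495*2² + 287595*2)) = √(-47564 + (3 - 495*4 + 575190)) = √(-47564 + (3 - 1980 + 575190)) = √(-47564 + 573213) = √525649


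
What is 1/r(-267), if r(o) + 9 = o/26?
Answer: -26/501 ≈ -0.051896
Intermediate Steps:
r(o) = -9 + o/26
1/r(-267) = 1/(-9 + (1/26)*(-267)) = 1/(-9 - 267/26) = 1/(-501/26) = -26/501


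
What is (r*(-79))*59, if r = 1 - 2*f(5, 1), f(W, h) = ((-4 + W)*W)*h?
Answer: 41949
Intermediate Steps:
f(W, h) = W*h*(-4 + W) (f(W, h) = (W*(-4 + W))*h = W*h*(-4 + W))
r = -9 (r = 1 - 10*(-4 + 5) = 1 - 10 = -9)
(r*(-79))*59 = -9*(-79)*59 = 711*59 = 41949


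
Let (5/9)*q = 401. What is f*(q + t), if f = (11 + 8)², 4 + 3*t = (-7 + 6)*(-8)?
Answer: 3915767/15 ≈ 2.6105e+5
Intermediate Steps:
t = 4/3 (t = -4/3 + ((-7 + 6)*(-8))/3 = -4/3 + (-1*(-8))/3 = -4/3 + (⅓)*8 = -4/3 + 8/3 = 4/3 ≈ 1.3333)
q = 3609/5 (q = (9/5)*401 = 3609/5 ≈ 721.80)
f = 361 (f = 19² = 361)
f*(q + t) = 361*(3609/5 + 4/3) = 361*(10847/15) = 3915767/15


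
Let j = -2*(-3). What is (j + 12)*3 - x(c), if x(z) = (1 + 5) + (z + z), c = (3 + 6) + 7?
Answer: 16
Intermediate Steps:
c = 16 (c = 9 + 7 = 16)
j = 6
x(z) = 6 + 2*z
(j + 12)*3 - x(c) = (6 + 12)*3 - (6 + 2*16) = 18*3 - (6 + 32) = 54 - 1*38 = 54 - 38 = 16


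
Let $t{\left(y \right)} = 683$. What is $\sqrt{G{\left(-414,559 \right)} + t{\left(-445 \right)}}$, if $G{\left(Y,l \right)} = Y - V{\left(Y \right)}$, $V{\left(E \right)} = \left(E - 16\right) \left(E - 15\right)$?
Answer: $i \sqrt{184201} \approx 429.19 i$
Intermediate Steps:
$V{\left(E \right)} = \left(-16 + E\right) \left(-15 + E\right)$
$G{\left(Y,l \right)} = -240 - Y^{2} + 32 Y$ ($G{\left(Y,l \right)} = Y - \left(240 + Y^{2} - 31 Y\right) = -240 - Y^{2} + 32 Y$)
$\sqrt{G{\left(-414,559 \right)} + t{\left(-445 \right)}} = \sqrt{\left(-240 - \left(-414\right)^{2} + 32 \left(-414\right)\right) + 683} = \sqrt{\left(-240 - 171396 - 13248\right) + 683} = \sqrt{-184884 + 683} = \sqrt{-184201} = i \sqrt{184201}$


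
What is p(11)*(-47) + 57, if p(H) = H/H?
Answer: 10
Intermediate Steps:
p(H) = 1
p(11)*(-47) + 57 = 1*(-47) + 57 = -47 + 57 = 10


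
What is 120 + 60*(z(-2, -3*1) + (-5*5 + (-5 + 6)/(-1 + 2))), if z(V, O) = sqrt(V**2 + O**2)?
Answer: -1320 + 60*sqrt(13) ≈ -1103.7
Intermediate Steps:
z(V, O) = sqrt(O**2 + V**2)
120 + 60*(z(-2, -3*1) + (-5*5 + (-5 + 6)/(-1 + 2))) = 120 + 60*(sqrt((-3*1)**2 + (-2)**2) + (-5*5 + (-5 + 6)/(-1 + 2))) = 120 + 60*(sqrt((-3)**2 + 4) + (-25 + 1/1)) = 120 + 60*(sqrt(9 + 4) + (-25 + 1*1)) = 120 + 60*(sqrt(13) + (-25 + 1)) = 120 + 60*(sqrt(13) - 24) = 120 + 60*(-24 + sqrt(13)) = 120 + (-1440 + 60*sqrt(13)) = -1320 + 60*sqrt(13)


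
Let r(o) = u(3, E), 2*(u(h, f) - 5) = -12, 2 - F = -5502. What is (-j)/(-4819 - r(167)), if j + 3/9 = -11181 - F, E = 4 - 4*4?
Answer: -25028/7227 ≈ -3.4631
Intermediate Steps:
F = 5504 (F = 2 - 1*(-5502) = 2 + 5502 = 5504)
E = -12 (E = 4 - 16 = -12)
u(h, f) = -1 (u(h, f) = 5 + (½)*(-12) = 5 - 6 = -1)
r(o) = -1
j = -50056/3 (j = -⅓ + (-11181 - 1*5504) = -⅓ + (-11181 - 5504) = -⅓ - 16685 = -50056/3 ≈ -16685.)
(-j)/(-4819 - r(167)) = (-1*(-50056/3))/(-4819 - 1*(-1)) = 50056/(3*(-4819 + 1)) = (50056/3)/(-4818) = (50056/3)*(-1/4818) = -25028/7227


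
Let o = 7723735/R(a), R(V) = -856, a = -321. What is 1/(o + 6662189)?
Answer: 856/5695110049 ≈ 1.5030e-7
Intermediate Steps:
o = -7723735/856 (o = 7723735/(-856) = 7723735*(-1/856) = -7723735/856 ≈ -9023.1)
1/(o + 6662189) = 1/(-7723735/856 + 6662189) = 1/(5695110049/856) = 856/5695110049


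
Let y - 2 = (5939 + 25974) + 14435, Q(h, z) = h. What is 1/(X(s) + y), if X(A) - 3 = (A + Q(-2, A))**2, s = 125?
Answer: 1/61482 ≈ 1.6265e-5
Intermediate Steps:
X(A) = 3 + (-2 + A)**2 (X(A) = 3 + (A - 2)**2 = 3 + (-2 + A)**2)
y = 46350 (y = 2 + ((5939 + 25974) + 14435) = 2 + (31913 + 14435) = 2 + 46348 = 46350)
1/(X(s) + y) = 1/((3 + (-2 + 125)**2) + 46350) = 1/((3 + 123**2) + 46350) = 1/((3 + 15129) + 46350) = 1/(15132 + 46350) = 1/61482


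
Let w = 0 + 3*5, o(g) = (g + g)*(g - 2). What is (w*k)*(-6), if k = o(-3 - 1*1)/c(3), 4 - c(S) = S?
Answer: -4320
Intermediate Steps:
c(S) = 4 - S
o(g) = 2*g*(-2 + g) (o(g) = (2*g)*(-2 + g) = 2*g*(-2 + g))
w = 15 (w = 0 + 15 = 15)
k = 48 (k = (2*(-3 - 1*1)*(-2 + (-3 - 1*1)))/(4 - 1*3) = (2*(-3 - 1)*(-2 + (-3 - 1)))/(4 - 3) = (2*(-4)*(-2 - 4))/1 = (2*(-4)*(-6))*1 = 48*1 = 48)
(w*k)*(-6) = (15*48)*(-6) = 720*(-6) = -4320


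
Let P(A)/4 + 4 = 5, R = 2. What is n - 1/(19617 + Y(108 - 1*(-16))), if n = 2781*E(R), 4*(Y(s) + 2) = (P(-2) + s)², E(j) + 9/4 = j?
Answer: -65940295/94844 ≈ -695.25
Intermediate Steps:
P(A) = 4 (P(A) = -16 + 4*5 = -16 + 20 = 4)
E(j) = -9/4 + j
Y(s) = -2 + (4 + s)²/4
n = -2781/4 (n = 2781*(-9/4 + 2) = 2781*(-¼) = -2781/4 ≈ -695.25)
n - 1/(19617 + Y(108 - 1*(-16))) = -2781/4 - 1/(19617 + (-2 + (4 + (108 - 1*(-16)))²/4)) = -2781/4 - 1/(19617 + (-2 + (4 + (108 + 16))²/4)) = -2781/4 - 1/(19617 + (-2 + (4 + 124)²/4)) = -2781/4 - 1/(19617 + (-2 + (¼)*128²)) = -2781/4 - 1/(19617 + (-2 + (¼)*16384)) = -2781/4 - 1/(19617 + (-2 + 4096)) = -2781/4 - 1/(19617 + 4094) = -2781/4 - 1/23711 = -65940295/94844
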